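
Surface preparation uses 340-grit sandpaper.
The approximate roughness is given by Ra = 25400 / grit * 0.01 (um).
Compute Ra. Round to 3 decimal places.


Ra = 25400 / 340 * 0.01
= 254 / 340
= 0.747 um

0.747


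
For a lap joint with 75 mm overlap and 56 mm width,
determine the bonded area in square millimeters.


Area = 75 * 56 = 4200 mm^2

4200


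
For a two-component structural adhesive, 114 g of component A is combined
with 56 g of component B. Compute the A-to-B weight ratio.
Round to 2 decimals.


Weight ratio A:B = 114 / 56
= 2.04

2.04


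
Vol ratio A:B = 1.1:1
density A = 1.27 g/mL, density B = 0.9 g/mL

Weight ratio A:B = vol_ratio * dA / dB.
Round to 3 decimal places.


Weight ratio = 1.1 * 1.27 / 0.9
= 1.552

1.552


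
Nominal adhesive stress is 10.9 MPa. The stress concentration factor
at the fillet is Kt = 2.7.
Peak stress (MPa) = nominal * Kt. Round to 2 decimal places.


Peak = 10.9 * 2.7 = 29.43 MPa

29.43


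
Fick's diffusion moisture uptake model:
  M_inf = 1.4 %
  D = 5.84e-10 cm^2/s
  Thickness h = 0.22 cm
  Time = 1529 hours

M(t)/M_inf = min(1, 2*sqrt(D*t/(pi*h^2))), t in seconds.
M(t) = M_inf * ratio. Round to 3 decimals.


t_sec = 1529 * 3600 = 5504400
ratio = 2*sqrt(5.84e-10*5504400/(pi*0.22^2))
= min(1, 0.290800)
= 0.290800
M(t) = 1.4 * 0.290800 = 0.407 %

0.407


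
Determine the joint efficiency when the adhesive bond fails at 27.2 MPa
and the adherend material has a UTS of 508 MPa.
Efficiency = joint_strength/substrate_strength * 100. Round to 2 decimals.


Joint efficiency = 27.2 / 508 * 100
= 5.35%

5.35


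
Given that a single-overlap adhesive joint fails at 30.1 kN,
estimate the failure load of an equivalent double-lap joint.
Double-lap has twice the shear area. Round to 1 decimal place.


Double-lap factor = 2
Expected load = 30.1 * 2 = 60.2 kN

60.2


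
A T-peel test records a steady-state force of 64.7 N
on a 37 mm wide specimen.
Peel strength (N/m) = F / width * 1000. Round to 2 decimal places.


Peel strength = 64.7 / 37 * 1000
= 1748.65 N/m

1748.65


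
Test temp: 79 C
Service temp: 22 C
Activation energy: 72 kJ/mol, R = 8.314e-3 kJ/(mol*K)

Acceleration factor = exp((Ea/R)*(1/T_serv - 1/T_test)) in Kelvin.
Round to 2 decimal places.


AF = exp((72/0.008314)*(1/295.15 - 1/352.15))
= 115.50

115.50


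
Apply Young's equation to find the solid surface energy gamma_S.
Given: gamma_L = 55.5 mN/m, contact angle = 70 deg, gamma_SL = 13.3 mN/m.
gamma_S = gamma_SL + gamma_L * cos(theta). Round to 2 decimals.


theta_rad = 70 * pi/180 = 1.221730
gamma_S = 13.3 + 55.5 * cos(1.221730)
= 32.28 mN/m

32.28


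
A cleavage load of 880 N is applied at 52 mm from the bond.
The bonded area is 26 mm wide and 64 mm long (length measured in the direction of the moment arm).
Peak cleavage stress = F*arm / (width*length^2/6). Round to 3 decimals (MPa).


Moment = 880 * 52 = 45760 N*mm
Section modulus = 26 * 4096 / 6 = 106496 / 6 mm^3
Stress = 45760 / (106496 / 6) = 274560 / 106496
= 2.578 MPa

2.578


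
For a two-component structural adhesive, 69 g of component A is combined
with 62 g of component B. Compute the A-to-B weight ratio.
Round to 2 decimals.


Weight ratio A:B = 69 / 62
= 1.11

1.11


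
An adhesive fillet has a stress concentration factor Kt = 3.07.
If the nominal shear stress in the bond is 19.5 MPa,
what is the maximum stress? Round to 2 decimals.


Max stress = 19.5 * 3.07 = 59.87 MPa

59.87


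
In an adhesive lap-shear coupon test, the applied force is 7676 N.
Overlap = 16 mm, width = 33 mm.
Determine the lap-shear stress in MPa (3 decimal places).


stress = F / (overlap * width)
= 7676 / (16 * 33)
= 14.538 MPa

14.538


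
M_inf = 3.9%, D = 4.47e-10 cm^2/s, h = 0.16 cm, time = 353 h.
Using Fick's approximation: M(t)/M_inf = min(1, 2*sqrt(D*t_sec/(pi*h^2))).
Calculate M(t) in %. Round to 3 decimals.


t = 1270800 s
ratio = min(1, 2*sqrt(4.47e-10*1270800/(pi*0.0256)))
= 0.168084
M(t) = 3.9 * 0.168084 = 0.656%

0.656


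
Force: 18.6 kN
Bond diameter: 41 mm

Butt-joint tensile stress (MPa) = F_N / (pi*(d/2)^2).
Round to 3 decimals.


F_N = 18.6 * 1000 = 18600.0 N
A = pi*(20.5)^2 = 1320.2543 mm^2
stress = 18600.0 / 1320.2543 = 14.088 MPa

14.088


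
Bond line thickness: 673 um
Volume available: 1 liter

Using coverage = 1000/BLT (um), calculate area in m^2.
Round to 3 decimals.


1 L = 1e6 mm^3, thickness = 673 um = 0.673 mm
Area = 1e6 / 0.673 mm^2 = (1e6 / 0.673) / 1e6 m^2 = 1000 / 673 m^2
= 1.486 m^2

1.486


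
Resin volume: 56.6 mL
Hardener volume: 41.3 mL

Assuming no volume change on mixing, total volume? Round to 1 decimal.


V_total = 56.6 + 41.3 = 97.9 mL

97.9


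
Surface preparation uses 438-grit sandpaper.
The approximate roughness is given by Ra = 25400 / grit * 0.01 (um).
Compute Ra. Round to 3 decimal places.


Ra = 25400 / 438 * 0.01
= 254 / 438
= 0.580 um

0.580


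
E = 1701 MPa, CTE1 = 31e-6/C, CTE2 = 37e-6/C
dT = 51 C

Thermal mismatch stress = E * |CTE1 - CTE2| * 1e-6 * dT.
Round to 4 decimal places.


= 1701 * 6e-6 * 51
= 0.5205 MPa

0.5205


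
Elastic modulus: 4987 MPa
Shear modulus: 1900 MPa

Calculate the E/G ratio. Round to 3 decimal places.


E / G = 4987 / 1900 = 2.625

2.625


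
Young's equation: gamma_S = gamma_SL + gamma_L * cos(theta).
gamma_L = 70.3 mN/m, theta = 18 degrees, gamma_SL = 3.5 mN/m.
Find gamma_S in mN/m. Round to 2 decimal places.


cos(18 deg) = 0.951057
gamma_S = 3.5 + 70.3 * 0.951057
= 70.36 mN/m

70.36


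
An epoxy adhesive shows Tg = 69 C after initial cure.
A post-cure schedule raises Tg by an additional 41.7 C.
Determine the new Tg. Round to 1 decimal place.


New Tg = 69 + 41.7
= 110.7 C

110.7


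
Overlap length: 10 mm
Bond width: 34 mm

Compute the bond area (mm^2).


Bond area = 10 * 34 = 340 mm^2

340


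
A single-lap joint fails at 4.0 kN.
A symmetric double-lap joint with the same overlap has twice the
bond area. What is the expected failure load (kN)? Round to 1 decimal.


Double-lap load = 2 * 4.0 = 8.0 kN

8.0


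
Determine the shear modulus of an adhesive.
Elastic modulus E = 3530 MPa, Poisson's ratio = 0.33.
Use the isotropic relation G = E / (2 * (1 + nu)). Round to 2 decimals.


G = 3530 / (2*(1+0.33)) = 3530 / 2.66
= 1327.07 MPa

1327.07


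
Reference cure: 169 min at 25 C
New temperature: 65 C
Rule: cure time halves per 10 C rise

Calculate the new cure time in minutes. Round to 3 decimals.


factor = 2^((65-25)/10) = 16.0000
t_new = 169 / 16.0000 = 10.563 min

10.563


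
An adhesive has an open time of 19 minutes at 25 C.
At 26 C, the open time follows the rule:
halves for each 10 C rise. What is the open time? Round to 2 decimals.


Factor = 2^((26-25)/10) = 1.0718
Open time = 19 / 1.0718 = 17.73 min

17.73


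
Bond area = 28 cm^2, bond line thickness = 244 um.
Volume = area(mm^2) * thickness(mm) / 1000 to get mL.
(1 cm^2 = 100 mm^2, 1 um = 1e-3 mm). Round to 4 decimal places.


area_mm2 = 28 * 100 = 2800
blt_mm = 244 * 1e-3 = 0.244
vol_mm3 = 2800 * 0.244 = 683.2
vol_mL = 683.2 / 1000 = 0.6832 mL

0.6832


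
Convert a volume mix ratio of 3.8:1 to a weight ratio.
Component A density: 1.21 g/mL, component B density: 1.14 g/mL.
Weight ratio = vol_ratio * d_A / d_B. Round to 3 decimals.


= 3.8 * 1.21 / 1.14 = 4.033

4.033


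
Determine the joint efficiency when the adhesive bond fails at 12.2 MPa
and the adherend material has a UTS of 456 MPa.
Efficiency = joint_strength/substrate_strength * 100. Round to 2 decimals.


Joint efficiency = 12.2 / 456 * 100
= 2.68%

2.68


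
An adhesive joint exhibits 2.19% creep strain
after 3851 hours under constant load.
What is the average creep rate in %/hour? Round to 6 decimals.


Creep rate = strain / time
= 2.19 / 3851
= 0.000569 %/h

0.000569


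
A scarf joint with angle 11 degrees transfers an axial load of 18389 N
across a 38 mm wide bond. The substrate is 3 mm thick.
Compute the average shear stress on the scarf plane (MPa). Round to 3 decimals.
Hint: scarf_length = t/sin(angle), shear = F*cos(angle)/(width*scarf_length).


scarf_length = 3 / sin(11 deg) = 15.7225 mm
cos(11 deg) = 0.981627
shear stress = 18389 * 0.981627 / (38 * 15.7225)
= 30.213 MPa

30.213


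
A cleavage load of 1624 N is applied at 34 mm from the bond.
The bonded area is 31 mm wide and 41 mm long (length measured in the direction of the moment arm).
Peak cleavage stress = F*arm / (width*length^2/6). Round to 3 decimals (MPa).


Moment = 1624 * 34 = 55216 N*mm
Section modulus = 31 * 1681 / 6 = 52111 / 6 mm^3
Stress = 55216 / (52111 / 6) = 331296 / 52111
= 6.358 MPa

6.358


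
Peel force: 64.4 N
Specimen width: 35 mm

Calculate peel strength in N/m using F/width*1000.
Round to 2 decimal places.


Peel strength = 64.4 / 35 * 1000 = 1840.00 N/m

1840.00


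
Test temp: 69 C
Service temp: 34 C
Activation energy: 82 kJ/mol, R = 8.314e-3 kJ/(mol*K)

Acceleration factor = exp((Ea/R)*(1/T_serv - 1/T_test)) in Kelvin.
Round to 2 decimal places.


AF = exp((82/0.008314)*(1/307.15 - 1/342.15))
= 26.70

26.70


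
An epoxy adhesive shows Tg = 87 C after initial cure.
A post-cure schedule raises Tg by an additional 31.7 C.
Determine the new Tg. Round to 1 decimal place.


New Tg = 87 + 31.7
= 118.7 C

118.7


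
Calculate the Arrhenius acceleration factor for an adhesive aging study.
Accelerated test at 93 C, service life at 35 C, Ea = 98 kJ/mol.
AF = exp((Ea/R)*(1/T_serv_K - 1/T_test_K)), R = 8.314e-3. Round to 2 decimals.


T_test = 366.15 K, T_serv = 308.15 K
Ea/R = 98 / 0.008314 = 11787.35
AF = exp(11787.35 * (1/308.15 - 1/366.15))
= 428.08

428.08


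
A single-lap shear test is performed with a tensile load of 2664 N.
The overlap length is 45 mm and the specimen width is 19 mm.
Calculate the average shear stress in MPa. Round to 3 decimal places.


Shear stress = F / (overlap * width)
= 2664 / (45 * 19)
= 2664 / 855
= 3.116 MPa

3.116


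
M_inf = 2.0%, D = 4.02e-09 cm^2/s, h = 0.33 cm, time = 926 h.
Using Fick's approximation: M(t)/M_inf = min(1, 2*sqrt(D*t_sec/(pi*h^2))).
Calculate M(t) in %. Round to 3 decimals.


t = 3333600 s
ratio = min(1, 2*sqrt(4.02e-09*3333600/(pi*0.1089)))
= 0.395832
M(t) = 2.0 * 0.395832 = 0.792%

0.792


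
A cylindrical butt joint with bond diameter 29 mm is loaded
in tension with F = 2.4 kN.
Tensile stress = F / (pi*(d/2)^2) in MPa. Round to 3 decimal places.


Area = pi * (29/2)^2 = 660.5199 mm^2
Stress = 2.4*1000 / 660.5199
= 3.634 MPa

3.634


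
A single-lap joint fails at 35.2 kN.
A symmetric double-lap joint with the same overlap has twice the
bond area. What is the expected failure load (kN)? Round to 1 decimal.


Double-lap load = 2 * 35.2 = 70.4 kN

70.4


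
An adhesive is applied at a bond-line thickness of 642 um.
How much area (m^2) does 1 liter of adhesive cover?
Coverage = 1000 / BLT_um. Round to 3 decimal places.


Coverage = 1000 / 642 = 1.558 m^2

1.558


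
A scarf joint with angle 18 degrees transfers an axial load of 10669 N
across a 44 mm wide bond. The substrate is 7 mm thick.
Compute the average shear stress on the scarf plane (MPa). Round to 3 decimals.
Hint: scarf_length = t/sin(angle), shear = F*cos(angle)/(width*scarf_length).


scarf_length = 7 / sin(18 deg) = 22.6525 mm
cos(18 deg) = 0.951057
shear stress = 10669 * 0.951057 / (44 * 22.6525)
= 10.180 MPa

10.180


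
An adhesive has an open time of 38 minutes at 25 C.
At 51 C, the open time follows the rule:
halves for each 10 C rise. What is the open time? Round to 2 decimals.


Factor = 2^((51-25)/10) = 6.0629
Open time = 38 / 6.0629 = 6.27 min

6.27


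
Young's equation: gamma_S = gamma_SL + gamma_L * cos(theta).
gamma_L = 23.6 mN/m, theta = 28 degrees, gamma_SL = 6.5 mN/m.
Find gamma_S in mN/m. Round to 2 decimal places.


cos(28 deg) = 0.882948
gamma_S = 6.5 + 23.6 * 0.882948
= 27.34 mN/m

27.34


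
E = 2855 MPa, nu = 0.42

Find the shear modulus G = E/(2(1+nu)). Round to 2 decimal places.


G = 2855 / (2 * 1.42)
= 1005.28 MPa

1005.28


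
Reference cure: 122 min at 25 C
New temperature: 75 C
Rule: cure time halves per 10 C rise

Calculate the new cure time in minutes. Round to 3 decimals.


factor = 2^((75-25)/10) = 32.0000
t_new = 122 / 32.0000 = 3.813 min

3.813


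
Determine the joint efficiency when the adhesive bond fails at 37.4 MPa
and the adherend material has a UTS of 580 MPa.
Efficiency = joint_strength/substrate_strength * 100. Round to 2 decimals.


Joint efficiency = 37.4 / 580 * 100
= 6.45%

6.45


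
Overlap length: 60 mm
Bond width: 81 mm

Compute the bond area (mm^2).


Bond area = 60 * 81 = 4860 mm^2

4860


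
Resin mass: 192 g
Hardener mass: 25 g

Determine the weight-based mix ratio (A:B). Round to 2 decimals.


Ratio = 192 / 25 = 7.68

7.68


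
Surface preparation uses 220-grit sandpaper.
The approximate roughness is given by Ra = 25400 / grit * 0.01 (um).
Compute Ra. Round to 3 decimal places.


Ra = 25400 / 220 * 0.01
= 254 / 220
= 1.155 um

1.155


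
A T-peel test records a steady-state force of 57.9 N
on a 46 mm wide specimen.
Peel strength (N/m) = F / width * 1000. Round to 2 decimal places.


Peel strength = 57.9 / 46 * 1000
= 1258.70 N/m

1258.70


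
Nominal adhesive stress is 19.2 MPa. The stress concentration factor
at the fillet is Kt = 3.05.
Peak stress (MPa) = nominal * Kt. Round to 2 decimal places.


Peak = 19.2 * 3.05 = 58.56 MPa

58.56


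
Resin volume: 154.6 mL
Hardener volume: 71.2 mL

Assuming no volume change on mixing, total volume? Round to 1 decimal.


V_total = 154.6 + 71.2 = 225.8 mL

225.8


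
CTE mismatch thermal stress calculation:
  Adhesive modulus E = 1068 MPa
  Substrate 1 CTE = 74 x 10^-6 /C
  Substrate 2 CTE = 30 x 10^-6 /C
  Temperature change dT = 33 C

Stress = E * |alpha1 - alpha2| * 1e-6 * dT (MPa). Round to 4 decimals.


delta_alpha = |74 - 30| = 44 x 10^-6/C
Stress = 1068 * 44e-6 * 33
= 1.5507 MPa

1.5507


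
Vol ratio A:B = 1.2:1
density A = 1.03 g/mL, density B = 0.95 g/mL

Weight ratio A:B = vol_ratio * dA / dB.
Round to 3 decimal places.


Weight ratio = 1.2 * 1.03 / 0.95
= 1.301

1.301


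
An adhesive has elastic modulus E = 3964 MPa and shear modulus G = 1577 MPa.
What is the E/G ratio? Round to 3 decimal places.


E/G = 3964 / 1577 = 2.514

2.514


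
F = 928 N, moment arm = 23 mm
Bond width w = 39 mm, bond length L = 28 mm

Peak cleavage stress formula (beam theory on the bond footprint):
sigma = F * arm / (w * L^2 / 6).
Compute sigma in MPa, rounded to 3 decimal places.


sigma = (928 * 23) / (39 * 784 / 6)
= 21344 * 6 / 30576
= 128064 / 30576
= 4.188 MPa

4.188


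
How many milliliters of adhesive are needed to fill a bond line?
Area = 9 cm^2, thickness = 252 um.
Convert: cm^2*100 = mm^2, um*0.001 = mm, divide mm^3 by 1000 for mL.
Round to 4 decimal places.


= (9 * 100) * (252 * 0.001) / 1000
= 0.2268 mL

0.2268


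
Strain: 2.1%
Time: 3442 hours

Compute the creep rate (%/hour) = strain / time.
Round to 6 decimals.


Creep rate = 2.1 / 3442
= 0.000610 %/h

0.000610


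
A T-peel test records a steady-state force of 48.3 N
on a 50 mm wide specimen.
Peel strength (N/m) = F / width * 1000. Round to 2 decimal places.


Peel strength = 48.3 / 50 * 1000
= 966.00 N/m

966.00


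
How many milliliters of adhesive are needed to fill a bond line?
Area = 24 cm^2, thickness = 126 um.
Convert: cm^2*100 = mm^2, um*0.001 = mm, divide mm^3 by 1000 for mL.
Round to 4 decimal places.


= (24 * 100) * (126 * 0.001) / 1000
= 0.3024 mL

0.3024


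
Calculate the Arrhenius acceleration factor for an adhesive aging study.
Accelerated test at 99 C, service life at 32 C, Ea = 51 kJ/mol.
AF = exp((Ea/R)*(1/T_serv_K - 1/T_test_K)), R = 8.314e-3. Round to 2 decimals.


T_test = 372.15 K, T_serv = 305.15 K
Ea/R = 51 / 0.008314 = 6134.23
AF = exp(6134.23 * (1/305.15 - 1/372.15))
= 37.30

37.30


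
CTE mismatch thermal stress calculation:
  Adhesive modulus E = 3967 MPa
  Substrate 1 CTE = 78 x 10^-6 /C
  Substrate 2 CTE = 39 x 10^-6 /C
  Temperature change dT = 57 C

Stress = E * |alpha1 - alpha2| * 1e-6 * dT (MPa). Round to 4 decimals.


delta_alpha = |78 - 39| = 39 x 10^-6/C
Stress = 3967 * 39e-6 * 57
= 8.8186 MPa

8.8186


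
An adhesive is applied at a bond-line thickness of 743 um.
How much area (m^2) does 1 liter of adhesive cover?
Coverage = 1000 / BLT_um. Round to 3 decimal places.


Coverage = 1000 / 743 = 1.346 m^2

1.346


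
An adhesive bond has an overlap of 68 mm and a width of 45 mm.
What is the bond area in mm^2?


Bond area = overlap * width
= 68 * 45
= 3060 mm^2

3060


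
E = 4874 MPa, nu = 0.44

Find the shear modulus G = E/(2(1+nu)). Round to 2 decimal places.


G = 4874 / (2 * 1.44)
= 1692.36 MPa

1692.36


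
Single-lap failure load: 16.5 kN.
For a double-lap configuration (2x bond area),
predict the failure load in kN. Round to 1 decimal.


Failure load = 16.5 * 2 = 33.0 kN

33.0


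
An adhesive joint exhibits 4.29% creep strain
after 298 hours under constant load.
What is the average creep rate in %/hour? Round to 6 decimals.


Creep rate = strain / time
= 4.29 / 298
= 0.014396 %/h

0.014396


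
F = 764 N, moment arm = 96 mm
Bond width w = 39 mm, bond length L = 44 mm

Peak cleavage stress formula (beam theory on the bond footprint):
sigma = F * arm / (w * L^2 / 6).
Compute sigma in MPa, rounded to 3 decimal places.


sigma = (764 * 96) / (39 * 1936 / 6)
= 73344 * 6 / 75504
= 440064 / 75504
= 5.828 MPa

5.828


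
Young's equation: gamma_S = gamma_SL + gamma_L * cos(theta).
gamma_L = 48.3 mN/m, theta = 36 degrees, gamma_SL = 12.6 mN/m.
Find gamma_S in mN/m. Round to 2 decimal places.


cos(36 deg) = 0.809017
gamma_S = 12.6 + 48.3 * 0.809017
= 51.68 mN/m

51.68


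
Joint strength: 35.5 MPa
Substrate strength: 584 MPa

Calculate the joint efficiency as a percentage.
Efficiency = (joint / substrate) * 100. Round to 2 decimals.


Efficiency = (35.5 / 584) * 100 = 6.08%

6.08


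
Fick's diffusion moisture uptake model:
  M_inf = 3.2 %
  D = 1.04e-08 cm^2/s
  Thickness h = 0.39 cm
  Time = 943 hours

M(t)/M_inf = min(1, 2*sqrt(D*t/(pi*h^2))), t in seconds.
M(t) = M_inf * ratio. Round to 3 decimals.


t_sec = 943 * 3600 = 3394800
ratio = 2*sqrt(1.04e-08*3394800/(pi*0.39^2))
= min(1, 0.543644)
= 0.543644
M(t) = 3.2 * 0.543644 = 1.740 %

1.740


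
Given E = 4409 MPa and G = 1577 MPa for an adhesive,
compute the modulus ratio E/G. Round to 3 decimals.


E/G ratio = 4409 / 1577 = 2.796

2.796


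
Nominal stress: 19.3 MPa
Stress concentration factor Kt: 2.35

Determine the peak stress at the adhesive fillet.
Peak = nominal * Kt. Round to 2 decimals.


Peak stress = 19.3 * 2.35
= 45.36 MPa

45.36


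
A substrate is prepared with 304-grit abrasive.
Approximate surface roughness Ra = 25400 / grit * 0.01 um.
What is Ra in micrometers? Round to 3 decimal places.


Ra = 25400 / 304 * 0.01 = 0.836 um

0.836


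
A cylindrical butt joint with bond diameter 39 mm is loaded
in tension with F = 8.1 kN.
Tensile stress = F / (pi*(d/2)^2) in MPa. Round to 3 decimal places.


Area = pi * (39/2)^2 = 1194.5906 mm^2
Stress = 8.1*1000 / 1194.5906
= 6.781 MPa

6.781


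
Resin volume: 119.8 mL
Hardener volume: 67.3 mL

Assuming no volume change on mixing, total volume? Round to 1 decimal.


V_total = 119.8 + 67.3 = 187.1 mL

187.1


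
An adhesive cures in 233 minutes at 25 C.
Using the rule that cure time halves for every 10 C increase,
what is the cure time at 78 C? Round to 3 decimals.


Factor = 2^((78 - 25) / 10) = 39.3966
Cure time = 233 / 39.3966
= 5.914 minutes

5.914


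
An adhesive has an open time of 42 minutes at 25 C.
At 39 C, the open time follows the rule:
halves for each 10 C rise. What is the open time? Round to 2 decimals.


Factor = 2^((39-25)/10) = 2.6390
Open time = 42 / 2.6390 = 15.92 min

15.92


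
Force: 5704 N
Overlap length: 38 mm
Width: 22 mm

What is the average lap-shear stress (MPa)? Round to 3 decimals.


Average shear stress = F / (overlap * width)
= 5704 / (38 * 22)
= 6.823 MPa

6.823


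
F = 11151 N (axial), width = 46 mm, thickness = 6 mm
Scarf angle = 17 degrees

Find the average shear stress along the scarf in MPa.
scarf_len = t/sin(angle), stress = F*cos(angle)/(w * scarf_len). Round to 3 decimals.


scarf_len = 6/sin(17 deg) = 20.5218
cos(17 deg) = 0.956305
stress = 11151*0.956305/(46*20.5218) = 11.296 MPa

11.296


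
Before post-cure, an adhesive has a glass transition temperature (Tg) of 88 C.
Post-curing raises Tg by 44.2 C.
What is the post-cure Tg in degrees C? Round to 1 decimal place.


Tg_post = Tg_base + delta_Tg
= 88 + 44.2
= 132.2 C

132.2


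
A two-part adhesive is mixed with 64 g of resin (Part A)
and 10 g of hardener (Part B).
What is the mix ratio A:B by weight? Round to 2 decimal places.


Mix ratio = mass_A / mass_B
= 64 / 10
= 6.40

6.40


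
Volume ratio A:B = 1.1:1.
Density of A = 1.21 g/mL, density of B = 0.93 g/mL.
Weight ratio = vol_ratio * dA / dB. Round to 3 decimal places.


Wt ratio = 1.1 * 1.21 / 0.93
= 1.431

1.431


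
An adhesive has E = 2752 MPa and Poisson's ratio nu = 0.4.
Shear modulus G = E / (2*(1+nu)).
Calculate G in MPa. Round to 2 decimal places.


G = 2752 / (2*(1+0.4))
= 2752 / 2.80
= 982.86 MPa

982.86


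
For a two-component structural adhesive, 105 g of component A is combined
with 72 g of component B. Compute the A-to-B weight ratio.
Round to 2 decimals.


Weight ratio A:B = 105 / 72
= 1.46

1.46


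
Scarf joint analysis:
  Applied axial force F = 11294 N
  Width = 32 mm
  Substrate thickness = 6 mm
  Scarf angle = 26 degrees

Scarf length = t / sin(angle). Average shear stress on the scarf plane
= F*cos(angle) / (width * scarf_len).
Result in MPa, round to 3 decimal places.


Scarf length = 6 / sin(26 deg) = 13.6870 mm
cos(26 deg) = 0.898794
Shear = 11294 * 0.898794 / (32 * 13.6870)
= 23.177 MPa

23.177


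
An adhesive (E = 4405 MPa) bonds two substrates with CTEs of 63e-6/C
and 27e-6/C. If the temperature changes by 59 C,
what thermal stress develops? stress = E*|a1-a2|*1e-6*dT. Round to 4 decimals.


Stress = 4405 * |63 - 27| * 1e-6 * 59
= 9.3562 MPa

9.3562


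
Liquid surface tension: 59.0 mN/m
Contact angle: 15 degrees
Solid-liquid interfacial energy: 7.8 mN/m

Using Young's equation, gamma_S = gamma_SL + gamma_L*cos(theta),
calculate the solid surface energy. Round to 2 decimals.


gamma_S = 7.8 + 59.0 * cos(15)
= 64.79 mN/m

64.79


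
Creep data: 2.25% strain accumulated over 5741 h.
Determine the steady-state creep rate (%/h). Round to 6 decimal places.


Rate = 2.25 / 5741 = 0.000392 %/h

0.000392


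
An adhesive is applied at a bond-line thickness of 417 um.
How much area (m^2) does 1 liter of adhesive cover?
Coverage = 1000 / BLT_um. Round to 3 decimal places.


Coverage = 1000 / 417 = 2.398 m^2

2.398


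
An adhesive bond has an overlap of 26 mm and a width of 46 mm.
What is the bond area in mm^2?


Bond area = overlap * width
= 26 * 46
= 1196 mm^2

1196


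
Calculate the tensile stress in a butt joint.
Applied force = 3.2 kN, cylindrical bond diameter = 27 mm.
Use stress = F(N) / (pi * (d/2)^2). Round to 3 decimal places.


A = pi * 13.5^2 = 572.5553 mm^2
sigma = 3200.0 / 572.5553 = 5.589 MPa

5.589


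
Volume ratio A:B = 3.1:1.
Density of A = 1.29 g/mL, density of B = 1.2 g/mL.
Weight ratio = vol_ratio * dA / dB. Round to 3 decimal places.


Wt ratio = 3.1 * 1.29 / 1.2
= 3.333

3.333


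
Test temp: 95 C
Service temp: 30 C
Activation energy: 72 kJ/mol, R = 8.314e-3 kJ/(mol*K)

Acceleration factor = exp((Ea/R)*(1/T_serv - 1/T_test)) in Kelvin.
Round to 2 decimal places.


AF = exp((72/0.008314)*(1/303.15 - 1/368.15))
= 155.05

155.05


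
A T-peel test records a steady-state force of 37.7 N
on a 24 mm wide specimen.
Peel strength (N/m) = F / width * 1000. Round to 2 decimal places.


Peel strength = 37.7 / 24 * 1000
= 1570.83 N/m

1570.83


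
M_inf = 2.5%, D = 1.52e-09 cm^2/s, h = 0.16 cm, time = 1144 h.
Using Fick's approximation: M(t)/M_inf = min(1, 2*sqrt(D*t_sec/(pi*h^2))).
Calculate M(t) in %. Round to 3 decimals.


t = 4118400 s
ratio = min(1, 2*sqrt(1.52e-09*4118400/(pi*0.0256)))
= 0.557983
M(t) = 2.5 * 0.557983 = 1.395%

1.395


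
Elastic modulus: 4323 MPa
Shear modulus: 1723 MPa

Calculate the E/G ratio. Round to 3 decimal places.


E / G = 4323 / 1723 = 2.509

2.509


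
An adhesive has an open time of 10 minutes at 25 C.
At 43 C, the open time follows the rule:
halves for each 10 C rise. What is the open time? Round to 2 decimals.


Factor = 2^((43-25)/10) = 3.4822
Open time = 10 / 3.4822 = 2.87 min

2.87


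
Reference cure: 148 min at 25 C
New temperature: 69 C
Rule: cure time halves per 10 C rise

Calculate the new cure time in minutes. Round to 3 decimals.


factor = 2^((69-25)/10) = 21.1121
t_new = 148 / 21.1121 = 7.010 min

7.010


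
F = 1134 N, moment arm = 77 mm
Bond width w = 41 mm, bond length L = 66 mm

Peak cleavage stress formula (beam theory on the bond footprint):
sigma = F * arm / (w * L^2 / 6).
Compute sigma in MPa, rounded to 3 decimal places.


sigma = (1134 * 77) / (41 * 4356 / 6)
= 87318 * 6 / 178596
= 523908 / 178596
= 2.933 MPa

2.933


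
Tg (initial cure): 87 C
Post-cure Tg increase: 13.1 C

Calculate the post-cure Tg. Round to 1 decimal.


Post-cure Tg = 87 + 13.1 = 100.1 C

100.1


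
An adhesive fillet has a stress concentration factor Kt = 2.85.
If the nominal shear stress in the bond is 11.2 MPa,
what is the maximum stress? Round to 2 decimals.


Max stress = 11.2 * 2.85 = 31.92 MPa

31.92


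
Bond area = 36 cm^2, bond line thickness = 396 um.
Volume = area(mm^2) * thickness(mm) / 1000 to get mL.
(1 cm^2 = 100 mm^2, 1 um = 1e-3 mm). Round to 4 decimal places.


area_mm2 = 36 * 100 = 3600
blt_mm = 396 * 1e-3 = 0.396
vol_mm3 = 3600 * 0.396 = 1425.6
vol_mL = 1425.6 / 1000 = 1.4256 mL

1.4256


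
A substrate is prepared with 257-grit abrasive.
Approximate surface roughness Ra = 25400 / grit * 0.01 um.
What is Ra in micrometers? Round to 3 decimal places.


Ra = 25400 / 257 * 0.01 = 0.988 um

0.988


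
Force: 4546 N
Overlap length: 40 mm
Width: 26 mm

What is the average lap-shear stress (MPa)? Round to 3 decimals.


Average shear stress = F / (overlap * width)
= 4546 / (40 * 26)
= 4.371 MPa

4.371


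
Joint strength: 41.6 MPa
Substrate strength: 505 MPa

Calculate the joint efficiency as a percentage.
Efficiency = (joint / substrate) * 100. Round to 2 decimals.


Efficiency = (41.6 / 505) * 100 = 8.24%

8.24


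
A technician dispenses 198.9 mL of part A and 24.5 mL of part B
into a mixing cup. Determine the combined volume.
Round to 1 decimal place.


Combined volume = 198.9 + 24.5
= 223.4 mL

223.4


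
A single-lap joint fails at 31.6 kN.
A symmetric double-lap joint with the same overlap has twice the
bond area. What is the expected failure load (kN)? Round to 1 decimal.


Double-lap load = 2 * 31.6 = 63.2 kN

63.2


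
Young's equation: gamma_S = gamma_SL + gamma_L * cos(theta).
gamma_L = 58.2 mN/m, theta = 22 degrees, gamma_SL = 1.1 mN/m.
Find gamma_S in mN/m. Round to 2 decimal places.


cos(22 deg) = 0.927184
gamma_S = 1.1 + 58.2 * 0.927184
= 55.06 mN/m

55.06


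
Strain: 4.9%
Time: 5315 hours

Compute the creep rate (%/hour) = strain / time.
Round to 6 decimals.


Creep rate = 4.9 / 5315
= 0.000922 %/h

0.000922


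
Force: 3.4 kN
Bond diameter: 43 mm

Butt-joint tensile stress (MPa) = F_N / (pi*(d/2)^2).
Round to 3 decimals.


F_N = 3.4 * 1000 = 3400.0 N
A = pi*(21.5)^2 = 1452.2012 mm^2
stress = 3400.0 / 1452.2012 = 2.341 MPa

2.341


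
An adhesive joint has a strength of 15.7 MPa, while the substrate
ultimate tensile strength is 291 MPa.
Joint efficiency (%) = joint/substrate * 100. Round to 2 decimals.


Efficiency = 15.7 / 291 * 100
= 5.40%

5.40


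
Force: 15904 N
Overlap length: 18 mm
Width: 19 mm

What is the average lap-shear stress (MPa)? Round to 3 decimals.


Average shear stress = F / (overlap * width)
= 15904 / (18 * 19)
= 46.503 MPa

46.503


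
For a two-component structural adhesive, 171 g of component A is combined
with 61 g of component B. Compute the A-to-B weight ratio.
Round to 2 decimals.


Weight ratio A:B = 171 / 61
= 2.80

2.80


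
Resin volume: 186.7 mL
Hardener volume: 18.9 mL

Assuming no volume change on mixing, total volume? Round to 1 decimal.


V_total = 186.7 + 18.9 = 205.6 mL

205.6


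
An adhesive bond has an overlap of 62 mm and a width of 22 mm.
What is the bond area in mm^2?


Bond area = overlap * width
= 62 * 22
= 1364 mm^2

1364


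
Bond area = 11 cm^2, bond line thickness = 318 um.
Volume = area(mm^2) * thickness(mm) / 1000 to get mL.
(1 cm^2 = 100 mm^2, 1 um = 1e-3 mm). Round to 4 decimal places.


area_mm2 = 11 * 100 = 1100
blt_mm = 318 * 1e-3 = 0.318
vol_mm3 = 1100 * 0.318 = 349.8
vol_mL = 349.8 / 1000 = 0.3498 mL

0.3498


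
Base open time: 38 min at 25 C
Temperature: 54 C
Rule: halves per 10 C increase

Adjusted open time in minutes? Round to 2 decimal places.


Acceleration = 2^((54-25)/10) = 7.4643
Open time = 38 / 7.4643 = 5.09 min

5.09


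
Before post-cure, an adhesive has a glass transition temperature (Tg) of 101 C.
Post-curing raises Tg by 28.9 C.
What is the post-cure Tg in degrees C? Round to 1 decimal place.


Tg_post = Tg_base + delta_Tg
= 101 + 28.9
= 129.9 C

129.9


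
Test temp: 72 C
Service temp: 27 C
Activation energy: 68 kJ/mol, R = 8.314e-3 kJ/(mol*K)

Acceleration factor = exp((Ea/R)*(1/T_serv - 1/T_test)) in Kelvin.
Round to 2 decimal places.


AF = exp((68/0.008314)*(1/300.15 - 1/345.15))
= 34.91

34.91


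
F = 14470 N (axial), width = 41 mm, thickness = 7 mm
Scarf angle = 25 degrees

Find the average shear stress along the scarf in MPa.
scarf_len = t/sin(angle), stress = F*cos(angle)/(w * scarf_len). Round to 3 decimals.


scarf_len = 7/sin(25 deg) = 16.5634
cos(25 deg) = 0.906308
stress = 14470*0.906308/(41*16.5634) = 19.311 MPa

19.311


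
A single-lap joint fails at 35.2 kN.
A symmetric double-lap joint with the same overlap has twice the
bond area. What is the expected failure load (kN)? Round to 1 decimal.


Double-lap load = 2 * 35.2 = 70.4 kN

70.4


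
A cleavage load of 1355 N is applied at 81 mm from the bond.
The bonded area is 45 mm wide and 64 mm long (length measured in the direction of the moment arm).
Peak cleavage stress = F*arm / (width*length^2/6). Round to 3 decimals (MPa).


Moment = 1355 * 81 = 109755 N*mm
Section modulus = 45 * 4096 / 6 = 184320 / 6 mm^3
Stress = 109755 / (184320 / 6) = 658530 / 184320
= 3.573 MPa

3.573


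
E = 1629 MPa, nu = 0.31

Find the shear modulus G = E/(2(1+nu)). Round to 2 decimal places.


G = 1629 / (2 * 1.31)
= 621.76 MPa

621.76


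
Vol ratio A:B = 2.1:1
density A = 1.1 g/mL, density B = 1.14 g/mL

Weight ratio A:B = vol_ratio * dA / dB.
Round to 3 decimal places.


Weight ratio = 2.1 * 1.1 / 1.14
= 2.026

2.026


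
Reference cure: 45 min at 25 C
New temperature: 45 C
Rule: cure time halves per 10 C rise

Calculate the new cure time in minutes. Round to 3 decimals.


factor = 2^((45-25)/10) = 4.0000
t_new = 45 / 4.0000 = 11.250 min

11.250


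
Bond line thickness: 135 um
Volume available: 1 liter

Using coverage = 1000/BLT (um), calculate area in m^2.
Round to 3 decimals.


1 L = 1e6 mm^3, thickness = 135 um = 0.135 mm
Area = 1e6 / 0.135 mm^2 = (1e6 / 0.135) / 1e6 m^2 = 1000 / 135 m^2
= 7.407 m^2

7.407


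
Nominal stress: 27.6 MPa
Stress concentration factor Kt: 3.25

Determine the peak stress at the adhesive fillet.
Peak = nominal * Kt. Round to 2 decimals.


Peak stress = 27.6 * 3.25
= 89.70 MPa

89.70


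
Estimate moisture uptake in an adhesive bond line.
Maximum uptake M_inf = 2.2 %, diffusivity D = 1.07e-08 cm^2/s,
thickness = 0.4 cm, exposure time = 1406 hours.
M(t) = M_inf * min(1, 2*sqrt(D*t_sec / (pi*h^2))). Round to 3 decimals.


Convert time: 1406 h = 5061600 s
ratio = min(1, 2*sqrt(1.07e-08*5061600/(pi*0.4^2)))
= 0.656494
M(t) = 2.2 * 0.656494 = 1.444%

1.444


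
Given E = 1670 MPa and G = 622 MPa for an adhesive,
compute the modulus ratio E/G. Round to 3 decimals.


E/G ratio = 1670 / 622 = 2.685

2.685


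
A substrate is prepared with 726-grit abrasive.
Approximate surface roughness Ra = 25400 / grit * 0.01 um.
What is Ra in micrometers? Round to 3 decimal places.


Ra = 25400 / 726 * 0.01 = 0.350 um

0.350


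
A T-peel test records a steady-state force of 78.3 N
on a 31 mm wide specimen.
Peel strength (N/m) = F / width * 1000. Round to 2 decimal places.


Peel strength = 78.3 / 31 * 1000
= 2525.81 N/m

2525.81


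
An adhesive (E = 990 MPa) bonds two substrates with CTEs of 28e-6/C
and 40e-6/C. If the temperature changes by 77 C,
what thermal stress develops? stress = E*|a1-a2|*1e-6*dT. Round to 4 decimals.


Stress = 990 * |28 - 40| * 1e-6 * 77
= 0.9148 MPa

0.9148


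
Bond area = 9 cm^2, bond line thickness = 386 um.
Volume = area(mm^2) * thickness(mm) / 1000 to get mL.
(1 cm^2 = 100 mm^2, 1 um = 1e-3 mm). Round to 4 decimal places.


area_mm2 = 9 * 100 = 900
blt_mm = 386 * 1e-3 = 0.386
vol_mm3 = 900 * 0.386 = 347.4
vol_mL = 347.4 / 1000 = 0.3474 mL

0.3474


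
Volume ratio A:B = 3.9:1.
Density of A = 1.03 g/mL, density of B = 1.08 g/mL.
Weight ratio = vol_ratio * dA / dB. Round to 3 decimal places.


Wt ratio = 3.9 * 1.03 / 1.08
= 3.719

3.719


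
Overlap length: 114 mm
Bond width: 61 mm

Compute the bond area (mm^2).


Bond area = 114 * 61 = 6954 mm^2

6954


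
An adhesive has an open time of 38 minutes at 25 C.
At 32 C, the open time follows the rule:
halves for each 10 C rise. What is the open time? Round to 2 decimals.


Factor = 2^((32-25)/10) = 1.6245
Open time = 38 / 1.6245 = 23.39 min

23.39


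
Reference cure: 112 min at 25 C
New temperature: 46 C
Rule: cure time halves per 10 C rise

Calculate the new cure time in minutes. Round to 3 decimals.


factor = 2^((46-25)/10) = 4.2871
t_new = 112 / 4.2871 = 26.125 min

26.125


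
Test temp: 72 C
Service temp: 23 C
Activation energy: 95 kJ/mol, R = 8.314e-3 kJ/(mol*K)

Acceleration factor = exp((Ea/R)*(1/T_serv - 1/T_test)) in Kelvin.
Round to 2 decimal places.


AF = exp((95/0.008314)*(1/296.15 - 1/345.15))
= 239.27

239.27


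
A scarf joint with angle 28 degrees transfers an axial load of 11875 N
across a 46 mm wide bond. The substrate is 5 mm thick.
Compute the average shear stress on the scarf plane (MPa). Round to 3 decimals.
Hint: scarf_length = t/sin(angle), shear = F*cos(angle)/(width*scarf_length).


scarf_length = 5 / sin(28 deg) = 10.6503 mm
cos(28 deg) = 0.882948
shear stress = 11875 * 0.882948 / (46 * 10.6503)
= 21.402 MPa

21.402


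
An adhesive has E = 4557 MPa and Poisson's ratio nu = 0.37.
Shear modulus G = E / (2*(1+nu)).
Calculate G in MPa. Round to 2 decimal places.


G = 4557 / (2*(1+0.37))
= 4557 / 2.74
= 1663.14 MPa

1663.14


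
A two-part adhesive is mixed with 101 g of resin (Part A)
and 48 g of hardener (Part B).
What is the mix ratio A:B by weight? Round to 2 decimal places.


Mix ratio = mass_A / mass_B
= 101 / 48
= 2.10

2.10


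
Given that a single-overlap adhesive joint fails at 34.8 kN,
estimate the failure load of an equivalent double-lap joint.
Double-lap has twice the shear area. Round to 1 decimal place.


Double-lap factor = 2
Expected load = 34.8 * 2 = 69.6 kN

69.6


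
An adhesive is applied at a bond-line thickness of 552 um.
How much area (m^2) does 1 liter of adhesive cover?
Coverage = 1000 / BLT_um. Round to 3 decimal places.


Coverage = 1000 / 552 = 1.812 m^2

1.812


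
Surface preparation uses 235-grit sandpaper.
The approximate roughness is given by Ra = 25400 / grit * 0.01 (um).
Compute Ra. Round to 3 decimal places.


Ra = 25400 / 235 * 0.01
= 254 / 235
= 1.081 um

1.081


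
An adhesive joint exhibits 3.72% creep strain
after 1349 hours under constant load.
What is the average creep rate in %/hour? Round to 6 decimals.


Creep rate = strain / time
= 3.72 / 1349
= 0.002758 %/h

0.002758


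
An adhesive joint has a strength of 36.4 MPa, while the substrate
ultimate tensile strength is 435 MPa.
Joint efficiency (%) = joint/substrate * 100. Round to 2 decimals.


Efficiency = 36.4 / 435 * 100
= 8.37%

8.37


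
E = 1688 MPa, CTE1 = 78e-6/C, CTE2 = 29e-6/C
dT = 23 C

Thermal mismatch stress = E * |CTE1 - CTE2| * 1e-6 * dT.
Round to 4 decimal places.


= 1688 * 49e-6 * 23
= 1.9024 MPa

1.9024


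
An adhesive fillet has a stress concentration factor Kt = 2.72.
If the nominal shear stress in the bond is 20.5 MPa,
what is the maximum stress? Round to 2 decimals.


Max stress = 20.5 * 2.72 = 55.76 MPa

55.76


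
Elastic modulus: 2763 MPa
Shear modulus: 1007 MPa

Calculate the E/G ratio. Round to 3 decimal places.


E / G = 2763 / 1007 = 2.744

2.744


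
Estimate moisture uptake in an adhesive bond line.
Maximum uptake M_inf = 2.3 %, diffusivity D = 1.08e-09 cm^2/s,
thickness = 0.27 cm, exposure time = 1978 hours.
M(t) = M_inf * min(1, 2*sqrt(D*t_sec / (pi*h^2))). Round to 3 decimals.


Convert time: 1978 h = 7120800 s
ratio = min(1, 2*sqrt(1.08e-09*7120800/(pi*0.27^2)))
= 0.366495
M(t) = 2.3 * 0.366495 = 0.843%

0.843


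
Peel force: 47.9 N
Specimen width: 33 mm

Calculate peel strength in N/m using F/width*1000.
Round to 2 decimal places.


Peel strength = 47.9 / 33 * 1000 = 1451.52 N/m

1451.52


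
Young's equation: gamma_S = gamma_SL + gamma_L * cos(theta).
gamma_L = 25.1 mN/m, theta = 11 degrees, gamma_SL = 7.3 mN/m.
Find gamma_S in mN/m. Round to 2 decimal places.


cos(11 deg) = 0.981627
gamma_S = 7.3 + 25.1 * 0.981627
= 31.94 mN/m

31.94


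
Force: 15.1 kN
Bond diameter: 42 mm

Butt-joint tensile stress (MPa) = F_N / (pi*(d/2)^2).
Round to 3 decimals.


F_N = 15.1 * 1000 = 15100.0 N
A = pi*(21.0)^2 = 1385.4424 mm^2
stress = 15100.0 / 1385.4424 = 10.899 MPa

10.899


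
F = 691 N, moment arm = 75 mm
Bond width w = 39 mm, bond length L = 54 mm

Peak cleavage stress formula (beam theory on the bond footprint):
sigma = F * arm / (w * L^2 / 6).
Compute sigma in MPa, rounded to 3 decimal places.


sigma = (691 * 75) / (39 * 2916 / 6)
= 51825 * 6 / 113724
= 310950 / 113724
= 2.734 MPa

2.734


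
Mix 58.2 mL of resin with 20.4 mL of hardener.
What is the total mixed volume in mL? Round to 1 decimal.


Total = 58.2 + 20.4 = 78.6 mL

78.6


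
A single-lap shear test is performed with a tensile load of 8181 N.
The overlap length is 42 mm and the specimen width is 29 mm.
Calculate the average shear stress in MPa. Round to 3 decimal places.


Shear stress = F / (overlap * width)
= 8181 / (42 * 29)
= 8181 / 1218
= 6.717 MPa

6.717


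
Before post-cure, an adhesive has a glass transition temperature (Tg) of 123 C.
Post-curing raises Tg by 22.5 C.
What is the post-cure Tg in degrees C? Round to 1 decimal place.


Tg_post = Tg_base + delta_Tg
= 123 + 22.5
= 145.5 C

145.5


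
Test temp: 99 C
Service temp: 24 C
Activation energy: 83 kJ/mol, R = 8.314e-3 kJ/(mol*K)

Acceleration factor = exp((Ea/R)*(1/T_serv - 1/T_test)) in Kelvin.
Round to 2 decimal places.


AF = exp((83/0.008314)*(1/297.15 - 1/372.15))
= 871.95

871.95


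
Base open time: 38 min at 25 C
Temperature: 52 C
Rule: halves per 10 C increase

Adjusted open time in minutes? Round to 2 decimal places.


Acceleration = 2^((52-25)/10) = 6.4980
Open time = 38 / 6.4980 = 5.85 min

5.85


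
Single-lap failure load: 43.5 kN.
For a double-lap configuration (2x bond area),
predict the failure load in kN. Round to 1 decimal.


Failure load = 43.5 * 2 = 87.0 kN

87.0
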